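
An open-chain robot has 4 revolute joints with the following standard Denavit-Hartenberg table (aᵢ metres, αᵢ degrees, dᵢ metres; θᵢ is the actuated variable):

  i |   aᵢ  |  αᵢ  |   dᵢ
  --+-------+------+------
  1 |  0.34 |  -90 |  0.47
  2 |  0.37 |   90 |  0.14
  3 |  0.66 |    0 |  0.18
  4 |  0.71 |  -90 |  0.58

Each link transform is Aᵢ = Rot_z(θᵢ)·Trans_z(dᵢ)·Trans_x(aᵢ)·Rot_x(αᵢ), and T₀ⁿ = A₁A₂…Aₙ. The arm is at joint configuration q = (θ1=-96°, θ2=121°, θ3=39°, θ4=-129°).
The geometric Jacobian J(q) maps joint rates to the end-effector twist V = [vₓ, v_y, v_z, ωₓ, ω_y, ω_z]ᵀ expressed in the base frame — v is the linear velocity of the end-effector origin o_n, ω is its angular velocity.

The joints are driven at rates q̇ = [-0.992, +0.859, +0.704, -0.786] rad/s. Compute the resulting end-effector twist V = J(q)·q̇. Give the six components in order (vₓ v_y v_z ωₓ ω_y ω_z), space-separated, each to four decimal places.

o_n = [-0.2099, -0.5176, -0.6782]
J₁: ẑ×o_n = [0.5176, -0.2099, 0.0000], ω = ẑ
J2: z=[0.9945, -0.1045, 0.0000] o=[-0.0355, -0.3381, 0.4700] → [0.1200, 1.1419, -0.1967, 0.9945, -0.1045, 0.0000]
J3: z=[-0.0896, -0.8525, -0.5150] o=[0.1236, -0.1633, 0.1528] → [0.5260, 0.0973, -0.2526, -0.0896, -0.8525, -0.5150]
J4: z=[-0.0896, -0.8525, -0.5150] o=[0.5482, -0.0974, -0.3795] → [0.0382, 0.3637, -0.6086, -0.0896, -0.8525, -0.5150]
V = J·q̇ = [-0.0701, 0.9718, 0.1316, 0.8616, -0.0199, -0.9498]

-0.0701 0.9718 0.1316 0.8616 -0.0199 -0.9498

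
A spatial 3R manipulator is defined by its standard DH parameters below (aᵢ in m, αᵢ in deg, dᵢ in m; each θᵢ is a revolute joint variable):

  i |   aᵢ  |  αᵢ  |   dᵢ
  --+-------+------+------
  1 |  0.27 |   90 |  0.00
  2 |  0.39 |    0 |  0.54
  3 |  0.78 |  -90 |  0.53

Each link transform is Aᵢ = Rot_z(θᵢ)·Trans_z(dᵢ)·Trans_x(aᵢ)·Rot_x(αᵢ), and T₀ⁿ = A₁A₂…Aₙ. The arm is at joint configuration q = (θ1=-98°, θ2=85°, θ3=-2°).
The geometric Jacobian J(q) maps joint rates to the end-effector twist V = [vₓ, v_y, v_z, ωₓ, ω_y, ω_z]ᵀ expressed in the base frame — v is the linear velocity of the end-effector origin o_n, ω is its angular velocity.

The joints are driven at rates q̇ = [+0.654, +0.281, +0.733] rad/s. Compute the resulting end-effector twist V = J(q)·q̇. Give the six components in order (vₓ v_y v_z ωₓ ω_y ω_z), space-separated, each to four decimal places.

0.2855 0.1562 0.1059 -1.0041 0.1411 0.6540

o_n = [-1.1151, -0.2463, 1.1627]
J₁: ẑ×o_n = [0.2463, -1.1151, 0.0000], ω = ẑ
J2: z=[-0.9903, 0.1392, 0.0000] o=[-0.0376, -0.2674, 0.0000] → [0.1618, 1.1514, 0.1290, -0.9903, 0.1392, 0.0000]
J3: z=[-0.9903, 0.1392, 0.0000] o=[-0.5771, -0.2259, 0.3885] → [0.1077, 0.7667, 0.0951, -0.9903, 0.1392, 0.0000]
V = J·q̇ = [0.2855, 0.1562, 0.1059, -1.0041, 0.1411, 0.6540]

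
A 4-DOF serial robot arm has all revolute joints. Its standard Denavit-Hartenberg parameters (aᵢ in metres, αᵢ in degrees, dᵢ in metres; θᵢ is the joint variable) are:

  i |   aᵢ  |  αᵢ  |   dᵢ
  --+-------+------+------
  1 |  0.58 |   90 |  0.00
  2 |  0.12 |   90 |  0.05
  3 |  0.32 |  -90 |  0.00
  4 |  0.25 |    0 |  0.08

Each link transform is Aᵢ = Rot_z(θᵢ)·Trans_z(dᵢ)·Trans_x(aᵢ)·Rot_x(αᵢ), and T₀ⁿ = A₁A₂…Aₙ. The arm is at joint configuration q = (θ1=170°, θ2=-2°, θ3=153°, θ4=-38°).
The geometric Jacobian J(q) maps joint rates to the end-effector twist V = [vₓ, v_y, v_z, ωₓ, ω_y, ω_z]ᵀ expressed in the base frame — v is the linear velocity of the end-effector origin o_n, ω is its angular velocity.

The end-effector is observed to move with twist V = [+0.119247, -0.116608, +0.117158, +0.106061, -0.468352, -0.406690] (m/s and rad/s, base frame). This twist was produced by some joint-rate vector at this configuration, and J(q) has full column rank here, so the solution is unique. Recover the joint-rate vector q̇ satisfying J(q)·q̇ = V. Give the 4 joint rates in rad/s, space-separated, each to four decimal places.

o_n = [-0.1578, 0.2446, -0.1407]
J₁: ẑ×o_n = [-0.2446, -0.1578, 0.0000], ω = ẑ
J2: z=[0.1736, 0.9848, 0.0000] o=[-0.5712, 0.1007, 0.0000] → [-0.1385, 0.0244, -0.3821, 0.1736, 0.9848, 0.0000]
J3: z=[0.0344, -0.0061, -0.9994] o=[-0.6806, 0.1708, -0.0042] → [0.0746, -0.5178, 0.0057, 0.0344, -0.0061, -0.9994]
J4: z=[0.2921, -0.9563, 0.0158] o=[-0.3748, 0.2644, 0.0058] → [0.1403, 0.0462, 0.2017, 0.2921, -0.9563, 0.0158]
q̇ = J⁺·V = [-0.1210, -0.0980, 0.2920, 0.3870]

-0.1210 -0.0980 0.2920 0.3870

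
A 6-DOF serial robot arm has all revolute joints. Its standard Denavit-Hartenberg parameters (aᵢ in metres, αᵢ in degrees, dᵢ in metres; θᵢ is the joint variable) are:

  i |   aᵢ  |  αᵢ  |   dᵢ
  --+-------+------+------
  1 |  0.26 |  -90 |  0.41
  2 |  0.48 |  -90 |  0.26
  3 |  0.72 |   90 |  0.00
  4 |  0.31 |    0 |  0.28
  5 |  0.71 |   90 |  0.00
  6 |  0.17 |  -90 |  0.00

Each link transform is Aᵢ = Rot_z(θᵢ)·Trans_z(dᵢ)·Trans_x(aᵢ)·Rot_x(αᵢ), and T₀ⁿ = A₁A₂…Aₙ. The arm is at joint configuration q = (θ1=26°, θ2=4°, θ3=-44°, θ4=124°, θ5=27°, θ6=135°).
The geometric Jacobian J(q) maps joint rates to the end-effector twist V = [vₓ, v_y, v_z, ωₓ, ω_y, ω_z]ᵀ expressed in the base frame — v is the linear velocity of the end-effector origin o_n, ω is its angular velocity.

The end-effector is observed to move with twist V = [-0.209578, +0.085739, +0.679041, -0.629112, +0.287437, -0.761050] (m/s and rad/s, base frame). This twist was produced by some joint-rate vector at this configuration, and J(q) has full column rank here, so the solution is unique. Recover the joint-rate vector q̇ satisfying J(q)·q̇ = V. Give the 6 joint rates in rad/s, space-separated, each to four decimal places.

o_n = [0.1511, 0.7071, -0.1473]
J₁: ẑ×o_n = [-0.7071, 0.1511, 0.0000], ω = ẑ
J2: z=[-0.4384, 0.8988, 0.0000] o=[0.2337, 0.1140, 0.4100] → [-0.5009, -0.2443, -0.1857, -0.4384, 0.8988, 0.0000]
J3: z=[-0.0627, -0.0306, -0.9976] o=[0.5501, 0.5576, 0.3765] → [0.1652, 0.3652, -0.0216, -0.0627, -0.0306, -0.9976]
J4: z=[-0.9382, 0.3428, 0.0485] o=[0.7952, 1.2336, 0.3404] → [-0.1416, -0.4887, 0.7148, -0.9382, 0.3428, 0.0485]
J5: z=[-0.9382, 0.3428, 0.0485] o=[0.4574, 1.1589, 0.1063] → [-0.0650, -0.2527, 0.5289, -0.9382, 0.3428, 0.0485]
J6: z=[0.1102, 0.4285, -0.8968] o=[0.2244, 0.5654, -0.2059] → [0.1522, 0.0593, 0.0470, 0.1102, 0.4285, -0.8968]
q̇ = J⁺·V = [0.6570, -0.2780, 0.8680, 0.9760, -0.1560, 0.6600]

0.6570 -0.2780 0.8680 0.9760 -0.1560 0.6600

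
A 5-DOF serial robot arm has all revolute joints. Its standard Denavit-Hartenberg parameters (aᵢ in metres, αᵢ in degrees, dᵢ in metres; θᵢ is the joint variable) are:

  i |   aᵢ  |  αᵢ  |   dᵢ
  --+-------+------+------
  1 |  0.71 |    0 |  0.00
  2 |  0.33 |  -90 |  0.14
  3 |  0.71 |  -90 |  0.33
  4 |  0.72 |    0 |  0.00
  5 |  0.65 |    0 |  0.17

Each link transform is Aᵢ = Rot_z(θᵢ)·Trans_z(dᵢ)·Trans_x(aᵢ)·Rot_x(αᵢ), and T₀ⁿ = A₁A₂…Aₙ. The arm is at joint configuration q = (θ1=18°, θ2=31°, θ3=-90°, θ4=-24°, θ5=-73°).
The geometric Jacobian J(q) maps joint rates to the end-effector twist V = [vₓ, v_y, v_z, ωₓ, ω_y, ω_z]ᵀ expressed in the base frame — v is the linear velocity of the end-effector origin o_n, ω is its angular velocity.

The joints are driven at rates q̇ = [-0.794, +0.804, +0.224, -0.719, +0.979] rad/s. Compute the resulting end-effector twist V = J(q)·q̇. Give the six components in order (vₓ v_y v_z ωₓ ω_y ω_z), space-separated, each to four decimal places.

-0.0210 -0.0008 -0.0809 0.0015 0.3432 0.0100

o_n = [0.0463, 1.4286, 1.4285]
J₁: ẑ×o_n = [-1.4286, 0.0463, 0.0000], ω = ẑ
J2: z=[0.0000, 0.0000, 1.0000] o=[0.6753, 0.2194, 0.0000] → [-1.2092, -0.6289, 0.0000, 0.0000, 0.0000, 1.0000]
J3: z=[-0.7547, 0.6561, 0.0000] o=[0.8917, 0.4685, 0.1400] → [0.8454, 0.9725, -0.1700, -0.7547, 0.6561, 0.0000]
J4: z=[0.6561, 0.7547, -0.0000] o=[0.6427, 0.6850, 0.8500] → [0.4366, -0.3796, 0.9380, 0.6561, 0.7547, -0.0000]
J5: z=[0.6561, 0.7547, -0.0000] o=[0.4217, 0.8771, 1.5078] → [-0.0598, 0.0520, 0.6452, 0.6561, 0.7547, -0.0000]
V = J·q̇ = [-0.0210, -0.0008, -0.0809, 0.0015, 0.3432, 0.0100]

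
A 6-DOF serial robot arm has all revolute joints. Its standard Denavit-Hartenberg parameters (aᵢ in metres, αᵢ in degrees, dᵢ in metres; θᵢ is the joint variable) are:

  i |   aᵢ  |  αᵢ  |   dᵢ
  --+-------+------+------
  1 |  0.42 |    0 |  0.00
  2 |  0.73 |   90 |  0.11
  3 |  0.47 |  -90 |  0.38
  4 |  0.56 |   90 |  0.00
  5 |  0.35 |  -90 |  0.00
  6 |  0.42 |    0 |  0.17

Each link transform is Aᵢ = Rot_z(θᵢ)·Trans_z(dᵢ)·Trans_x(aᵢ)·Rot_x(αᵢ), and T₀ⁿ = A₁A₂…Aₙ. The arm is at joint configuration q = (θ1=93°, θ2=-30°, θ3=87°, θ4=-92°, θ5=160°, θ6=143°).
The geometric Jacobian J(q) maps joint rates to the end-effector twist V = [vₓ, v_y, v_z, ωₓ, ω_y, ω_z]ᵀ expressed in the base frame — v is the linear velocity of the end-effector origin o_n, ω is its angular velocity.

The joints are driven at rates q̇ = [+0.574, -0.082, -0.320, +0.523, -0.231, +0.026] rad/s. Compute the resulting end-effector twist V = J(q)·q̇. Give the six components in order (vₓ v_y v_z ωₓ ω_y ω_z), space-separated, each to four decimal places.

o_n = [1.1775, 0.8425, 0.8065]
J₁: ẑ×o_n = [-0.8425, 1.1775, 0.0000], ω = ẑ
J2: z=[0.0000, 0.0000, 1.0000] o=[-0.0220, 0.4194, 0.0000] → [-0.4230, 1.1995, 0.0000, 0.0000, 0.0000, 1.0000]
J3: z=[0.8910, -0.4540, 0.0000] o=[0.3094, 1.0699, 0.1100] → [-0.3162, -0.6206, 0.1915, 0.8910, -0.4540, 0.0000]
J4: z=[-0.4534, -0.8898, 0.0523] o=[0.6592, 0.9193, 0.5794] → [-0.1981, 0.1301, 0.4960, -0.4534, -0.8898, 0.0523]
J5: z=[-0.0548, -0.0308, -0.9980] o=[1.1574, 0.6643, 0.5598] → [0.1703, -0.0066, -0.0092, -0.0548, -0.0308, -0.9980]
J6: z=[0.1218, 0.9919, -0.0373] o=[0.8105, 0.7075, 0.5776] → [0.2321, -0.0415, -0.3476, 0.1218, 0.9919, -0.0373]
V = J·q̇ = [-0.4846, 0.8446, 0.1912, -0.5064, -0.2872, 0.7489]

-0.4846 0.8446 0.1912 -0.5064 -0.2872 0.7489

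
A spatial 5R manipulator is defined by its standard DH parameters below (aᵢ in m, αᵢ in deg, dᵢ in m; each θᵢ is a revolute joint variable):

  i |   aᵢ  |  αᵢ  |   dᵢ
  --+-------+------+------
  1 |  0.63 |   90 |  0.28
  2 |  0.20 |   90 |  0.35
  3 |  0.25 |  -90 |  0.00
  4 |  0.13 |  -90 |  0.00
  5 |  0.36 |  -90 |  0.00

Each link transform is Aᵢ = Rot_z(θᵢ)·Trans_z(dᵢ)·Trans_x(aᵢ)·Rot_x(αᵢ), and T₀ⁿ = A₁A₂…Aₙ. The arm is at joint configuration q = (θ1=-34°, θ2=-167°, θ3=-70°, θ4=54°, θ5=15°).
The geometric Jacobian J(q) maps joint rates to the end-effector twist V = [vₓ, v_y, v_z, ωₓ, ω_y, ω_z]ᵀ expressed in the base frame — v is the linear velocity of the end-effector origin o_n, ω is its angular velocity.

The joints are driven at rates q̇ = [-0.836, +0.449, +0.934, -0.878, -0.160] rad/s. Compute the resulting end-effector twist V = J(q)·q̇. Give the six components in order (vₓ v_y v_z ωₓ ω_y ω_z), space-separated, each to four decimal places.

o_n = [0.4579, -0.0910, -0.1627]
J₁: ẑ×o_n = [0.0910, 0.4579, -0.0000], ω = ẑ
J2: z=[-0.5592, -0.8290, 0.0000] o=[0.5223, -0.3523, 0.2800] → [0.3670, -0.2476, -0.1995, -0.5592, -0.8290, 0.0000]
J3: z=[-0.1865, 0.1258, 0.9744] o=[0.1650, -0.5335, 0.2350] → [-0.4812, 0.2112, -0.1194, -0.1865, 0.1258, 0.9744]
J4: z=[-0.9503, 0.2285, -0.2114] o=[0.2273, -0.2921, 0.2158] → [-0.0439, -0.4084, -0.2439, -0.9503, 0.2285, -0.2114]
J5: z=[-0.0920, -0.8550, -0.5105] o=[0.2660, -0.2316, 0.1074] → [0.3028, -0.1228, 0.1512, -0.0920, -0.8550, -0.5105]
V = J·q̇ = [-0.3706, 0.0816, -0.0111, 0.4238, -0.3185, 0.3413]

-0.3706 0.0816 -0.0111 0.4238 -0.3185 0.3413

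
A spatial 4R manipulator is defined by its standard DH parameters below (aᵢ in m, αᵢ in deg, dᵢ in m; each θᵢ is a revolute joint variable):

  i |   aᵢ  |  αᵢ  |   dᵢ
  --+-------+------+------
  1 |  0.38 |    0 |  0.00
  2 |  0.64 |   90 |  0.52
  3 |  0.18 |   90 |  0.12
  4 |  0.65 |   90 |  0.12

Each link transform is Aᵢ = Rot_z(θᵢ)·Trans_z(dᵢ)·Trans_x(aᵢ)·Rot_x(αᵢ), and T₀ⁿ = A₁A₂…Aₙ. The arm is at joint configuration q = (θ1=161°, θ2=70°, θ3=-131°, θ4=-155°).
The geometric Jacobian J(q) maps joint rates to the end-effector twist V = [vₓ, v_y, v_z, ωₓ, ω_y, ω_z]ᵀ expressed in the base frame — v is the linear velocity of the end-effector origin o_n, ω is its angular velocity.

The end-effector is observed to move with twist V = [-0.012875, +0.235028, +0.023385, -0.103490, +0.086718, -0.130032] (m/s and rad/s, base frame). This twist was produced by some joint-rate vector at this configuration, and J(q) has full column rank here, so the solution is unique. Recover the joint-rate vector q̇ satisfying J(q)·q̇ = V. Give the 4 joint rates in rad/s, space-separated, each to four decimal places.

o_n = [-0.7537, -0.6092, 0.9075]
J₁: ẑ×o_n = [0.6092, -0.7537, 0.0000], ω = ẑ
J2: z=[0.0000, 0.0000, 1.0000] o=[-0.3593, 0.1237, 0.0000] → [0.7329, -0.3945, 0.0000, 0.0000, 0.0000, 1.0000]
J3: z=[-0.7771, 0.6293, 0.0000] o=[-0.7621, -0.3737, 0.5200] → [0.2438, 0.3011, 0.1778, -0.7771, 0.6293, 0.0000]
J4: z=[0.4750, 0.5865, 0.6561] o=[-0.7810, -0.2064, 0.3842] → [0.5712, -0.2307, -0.2073, 0.4750, 0.5865, 0.6561]
q̇ = J⁺·V = [-0.3980, 0.2660, 0.1350, 0.0030]

-0.3980 0.2660 0.1350 0.0030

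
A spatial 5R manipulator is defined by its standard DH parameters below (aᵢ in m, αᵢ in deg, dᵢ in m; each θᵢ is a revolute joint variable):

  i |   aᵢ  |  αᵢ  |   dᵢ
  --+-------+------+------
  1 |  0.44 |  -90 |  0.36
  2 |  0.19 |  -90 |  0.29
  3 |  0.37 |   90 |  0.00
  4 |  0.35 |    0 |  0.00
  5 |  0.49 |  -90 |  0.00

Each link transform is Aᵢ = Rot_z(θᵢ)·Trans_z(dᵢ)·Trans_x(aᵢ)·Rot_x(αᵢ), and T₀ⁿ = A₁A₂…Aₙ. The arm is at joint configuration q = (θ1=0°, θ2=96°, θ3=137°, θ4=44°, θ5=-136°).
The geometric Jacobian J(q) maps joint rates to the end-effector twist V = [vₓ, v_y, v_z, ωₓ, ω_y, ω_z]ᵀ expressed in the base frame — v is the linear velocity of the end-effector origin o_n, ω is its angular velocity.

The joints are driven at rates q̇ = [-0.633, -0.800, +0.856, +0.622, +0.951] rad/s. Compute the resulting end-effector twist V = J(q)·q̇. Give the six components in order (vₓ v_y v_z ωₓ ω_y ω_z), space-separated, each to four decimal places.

-0.3023 -0.4941 1.0322 -0.9634 -1.9504 -1.6104

o_n = [0.7116, -0.1224, 0.5851]
J₁: ẑ×o_n = [0.1224, 0.7116, -0.0000], ω = ẑ
J2: z=[0.0000, 1.0000, 0.0000] o=[0.4400, 0.0000, 0.3600] → [0.2251, 0.0000, -0.2716, 0.0000, 1.0000, 0.0000]
J3: z=[-0.9945, 0.0000, 0.1045] o=[0.4201, 0.2900, 0.1710] → [0.0431, 0.4422, 0.4101, -0.9945, 0.0000, 0.1045]
J4: z=[-0.0713, -0.7314, -0.6783] o=[0.4484, 0.0377, 0.4402] → [-0.2145, -0.1682, 0.2039, -0.0713, -0.7314, -0.6783]
J5: z=[-0.0713, -0.7314, -0.6783] o=[0.2259, -0.1340, 0.6487] → [0.0544, -0.3340, 0.3544, -0.0713, -0.7314, -0.6783]
V = J·q̇ = [-0.3023, -0.4941, 1.0322, -0.9634, -1.9504, -1.6104]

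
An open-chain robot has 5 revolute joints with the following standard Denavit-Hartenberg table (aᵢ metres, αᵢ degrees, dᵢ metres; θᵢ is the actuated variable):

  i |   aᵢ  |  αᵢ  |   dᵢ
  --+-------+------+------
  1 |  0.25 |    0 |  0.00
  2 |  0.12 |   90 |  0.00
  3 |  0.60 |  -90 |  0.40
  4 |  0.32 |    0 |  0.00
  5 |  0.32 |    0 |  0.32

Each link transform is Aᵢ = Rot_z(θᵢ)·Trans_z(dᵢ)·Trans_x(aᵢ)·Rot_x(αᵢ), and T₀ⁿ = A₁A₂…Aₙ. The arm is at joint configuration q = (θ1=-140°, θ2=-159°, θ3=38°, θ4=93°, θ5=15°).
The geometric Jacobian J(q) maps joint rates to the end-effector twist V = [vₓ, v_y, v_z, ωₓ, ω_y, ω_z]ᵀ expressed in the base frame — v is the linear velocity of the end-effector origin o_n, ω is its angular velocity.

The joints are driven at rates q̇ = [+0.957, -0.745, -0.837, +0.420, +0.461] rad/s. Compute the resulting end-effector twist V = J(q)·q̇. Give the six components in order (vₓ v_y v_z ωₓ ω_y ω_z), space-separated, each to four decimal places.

0.2263 -0.1135 -0.4023 -0.9950 -0.0686 0.9062

o_n = [-0.2396, 0.2143, 0.5504]
J₁: ẑ×o_n = [-0.2143, -0.2396, 0.0000], ω = ẑ
J2: z=[0.0000, 0.0000, 1.0000] o=[-0.1915, -0.1607, 0.0000] → [-0.3750, -0.0481, 0.0000, 0.0000, 0.0000, 1.0000]
J3: z=[0.8746, -0.4848, 0.0000] o=[-0.1333, -0.0557, 0.0000] → [-0.2668, -0.4814, 0.1847, 0.8746, -0.4848, 0.0000]
J4: z=[-0.2985, -0.5385, 0.7880] o=[0.4457, 0.1639, 0.3694] → [-0.1372, -0.4861, -0.3841, -0.2985, -0.5385, 0.7880]
J5: z=[-0.2985, -0.5385, 0.7880] o=[0.1598, 0.3072, 0.3591] → [-0.0298, -0.2577, -0.1874, -0.2985, -0.5385, 0.7880]
V = J·q̇ = [0.2263, -0.1135, -0.4023, -0.9950, -0.0686, 0.9062]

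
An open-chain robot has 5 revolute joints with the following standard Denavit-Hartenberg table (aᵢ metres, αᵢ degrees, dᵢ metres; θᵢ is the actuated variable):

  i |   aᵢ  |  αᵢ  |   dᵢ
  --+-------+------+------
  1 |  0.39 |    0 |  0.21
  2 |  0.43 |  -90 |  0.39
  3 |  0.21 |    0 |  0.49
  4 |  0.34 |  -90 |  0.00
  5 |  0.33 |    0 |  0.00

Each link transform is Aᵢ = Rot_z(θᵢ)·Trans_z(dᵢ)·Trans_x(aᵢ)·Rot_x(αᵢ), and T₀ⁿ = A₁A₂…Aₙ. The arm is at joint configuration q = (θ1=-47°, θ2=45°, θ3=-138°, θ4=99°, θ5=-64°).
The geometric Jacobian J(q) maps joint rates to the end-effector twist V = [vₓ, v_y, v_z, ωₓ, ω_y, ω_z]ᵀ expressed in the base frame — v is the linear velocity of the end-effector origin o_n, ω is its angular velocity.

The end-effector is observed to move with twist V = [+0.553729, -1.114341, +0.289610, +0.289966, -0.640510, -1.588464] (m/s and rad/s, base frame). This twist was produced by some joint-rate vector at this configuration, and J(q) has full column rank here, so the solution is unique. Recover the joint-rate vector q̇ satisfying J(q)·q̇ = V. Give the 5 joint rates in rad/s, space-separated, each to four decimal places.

o_n = [0.9436, 0.4782, 1.0455]
J₁: ẑ×o_n = [-0.4782, 0.9436, 0.0000], ω = ẑ
J2: z=[0.0000, 0.0000, 1.0000] o=[0.2660, -0.2852, 0.2100] → [-0.7634, 0.6776, 0.0000, 0.0000, 0.0000, 1.0000]
J3: z=[0.0349, 0.9994, 0.0000] o=[0.6957, -0.3002, 0.6000] → [0.4453, -0.0155, -0.2206, 0.0349, 0.9994, 0.0000]
J4: z=[0.0349, 0.9994, 0.0000] o=[0.5569, 0.1949, 0.7405] → [0.3048, -0.0106, -0.3767, 0.0349, 0.9994, 0.0000]
J5: z=[0.6289, -0.0220, -0.7771] o=[0.8209, 0.1857, 0.9545] → [0.2253, -0.1526, 0.1867, 0.6289, -0.0220, -0.7771]
q̇ = J⁺·V = [-0.8700, -0.3330, -0.2580, -0.3720, 0.4960]

-0.8700 -0.3330 -0.2580 -0.3720 0.4960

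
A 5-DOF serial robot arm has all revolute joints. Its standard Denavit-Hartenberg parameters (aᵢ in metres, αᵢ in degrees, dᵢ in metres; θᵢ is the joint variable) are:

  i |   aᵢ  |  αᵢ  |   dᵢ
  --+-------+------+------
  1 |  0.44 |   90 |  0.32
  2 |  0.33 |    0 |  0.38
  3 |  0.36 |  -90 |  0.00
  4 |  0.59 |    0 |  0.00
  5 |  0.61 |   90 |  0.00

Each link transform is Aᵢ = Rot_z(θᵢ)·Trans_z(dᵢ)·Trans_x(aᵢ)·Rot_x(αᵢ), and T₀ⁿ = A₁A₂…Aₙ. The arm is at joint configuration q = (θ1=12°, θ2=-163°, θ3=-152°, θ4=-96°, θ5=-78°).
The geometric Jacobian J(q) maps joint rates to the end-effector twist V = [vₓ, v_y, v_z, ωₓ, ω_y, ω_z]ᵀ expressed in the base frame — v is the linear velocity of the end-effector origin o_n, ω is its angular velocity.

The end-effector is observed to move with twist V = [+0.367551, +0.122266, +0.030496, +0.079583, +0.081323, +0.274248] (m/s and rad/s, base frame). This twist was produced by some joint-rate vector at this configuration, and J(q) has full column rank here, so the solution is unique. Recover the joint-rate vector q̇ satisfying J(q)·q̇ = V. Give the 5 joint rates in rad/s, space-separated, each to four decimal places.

0.3690 0.0040 -0.0670 0.0580 -0.1920

o_n = [0.1227, -1.0275, 0.0055]
J₁: ẑ×o_n = [1.0275, 0.1227, -0.0000], ω = ẑ
J2: z=[0.2079, -0.9781, 0.0000] o=[0.4304, 0.0915, 0.3200] → [0.3076, 0.0654, -0.5336, 0.2079, -0.9781, 0.0000]
J3: z=[0.2079, -0.9781, 0.0000] o=[0.2007, -0.3458, 0.2235] → [0.2133, 0.0453, -0.2180, 0.2079, -0.9781, 0.0000]
J4: z=[-0.6917, -0.1470, 0.7071] o=[0.4497, -0.2929, 0.4781] → [0.5889, -0.5581, 0.4600, -0.6917, -0.1470, 0.7071]
J5: z=[-0.6917, -0.1470, 0.7071] o=[0.5290, -0.8759, 0.4345] → [0.1702, -0.5840, 0.0451, -0.6917, -0.1470, 0.7071]
q̇ = J⁺·V = [0.3690, 0.0040, -0.0670, 0.0580, -0.1920]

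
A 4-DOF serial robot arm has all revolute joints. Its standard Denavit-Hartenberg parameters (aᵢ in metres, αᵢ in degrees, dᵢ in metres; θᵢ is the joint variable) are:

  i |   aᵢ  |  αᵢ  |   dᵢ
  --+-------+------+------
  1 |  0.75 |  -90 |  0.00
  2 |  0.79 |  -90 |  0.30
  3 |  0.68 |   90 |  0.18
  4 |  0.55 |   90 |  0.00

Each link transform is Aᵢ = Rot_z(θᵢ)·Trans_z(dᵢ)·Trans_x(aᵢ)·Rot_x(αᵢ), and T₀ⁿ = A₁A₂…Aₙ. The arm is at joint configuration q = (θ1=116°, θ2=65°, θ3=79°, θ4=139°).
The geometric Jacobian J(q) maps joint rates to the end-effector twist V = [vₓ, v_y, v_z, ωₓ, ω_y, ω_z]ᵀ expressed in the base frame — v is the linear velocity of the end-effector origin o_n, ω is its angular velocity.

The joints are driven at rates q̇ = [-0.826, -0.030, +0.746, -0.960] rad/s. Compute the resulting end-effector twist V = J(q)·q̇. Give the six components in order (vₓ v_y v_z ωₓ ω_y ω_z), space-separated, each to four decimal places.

0.9507 0.0715 -0.0565 0.6626 -0.8722 -0.2872

o_n = [-0.3055, 0.5353, -0.9904]
J₁: ẑ×o_n = [-0.5353, -0.3055, 0.0000], ω = ẑ
J2: z=[-0.8988, -0.4384, 0.0000] o=[-0.3288, 0.6741, 0.0000] → [0.4341, -0.8901, 0.1349, -0.8988, -0.4384, 0.0000]
J3: z=[0.3973, -0.8146, -0.4226] o=[-0.7448, 0.8427, -0.7160] → [0.0936, -0.0766, 0.2357, 0.3973, -0.8146, -0.4226]
J4: z=[-0.3534, 0.2892, -0.8897] o=[-0.0973, 1.0379, -0.9096] → [-0.4705, 0.1567, 0.2378, -0.3534, 0.2892, -0.8897]
V = J·q̇ = [0.9507, 0.0715, -0.0565, 0.6626, -0.8722, -0.2872]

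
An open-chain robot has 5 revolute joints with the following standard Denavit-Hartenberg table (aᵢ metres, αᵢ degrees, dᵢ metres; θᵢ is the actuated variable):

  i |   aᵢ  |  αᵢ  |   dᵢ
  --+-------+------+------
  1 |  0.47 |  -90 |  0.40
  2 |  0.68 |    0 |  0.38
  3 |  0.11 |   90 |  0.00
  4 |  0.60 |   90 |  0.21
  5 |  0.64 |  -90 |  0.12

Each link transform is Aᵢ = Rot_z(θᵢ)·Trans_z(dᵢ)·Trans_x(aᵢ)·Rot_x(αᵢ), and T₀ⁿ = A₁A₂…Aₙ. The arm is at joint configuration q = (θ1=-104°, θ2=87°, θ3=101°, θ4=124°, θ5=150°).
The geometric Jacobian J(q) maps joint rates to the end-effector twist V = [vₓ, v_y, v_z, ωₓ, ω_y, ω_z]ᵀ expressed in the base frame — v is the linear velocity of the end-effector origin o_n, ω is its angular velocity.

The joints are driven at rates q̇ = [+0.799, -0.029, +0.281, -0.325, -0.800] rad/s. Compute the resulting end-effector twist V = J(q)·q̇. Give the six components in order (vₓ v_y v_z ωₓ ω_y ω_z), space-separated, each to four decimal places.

0.4845 0.3403 -0.3887 -0.3594 -0.6339 1.0285

o_n = [0.4102, -0.3596, -0.7783]
J₁: ẑ×o_n = [0.3596, 0.4102, -0.0000], ω = ẑ
J2: z=[0.9703, -0.2419, 0.0000] o=[-0.1137, -0.4560, 0.4000] → [0.2851, 1.1433, 0.2203, 0.9703, -0.2419, 0.0000]
J3: z=[0.9703, -0.2419, 0.0000] o=[0.2464, -0.5825, -0.2791] → [0.1208, 0.4844, 0.2559, 0.9703, -0.2419, 0.0000]
J4: z=[0.0337, 0.1350, -0.9903] o=[0.2728, -0.4768, -0.2638] → [0.0465, -0.1188, -0.0146, 0.0337, 0.1350, -0.9903]
J5: z=[0.7412, 0.6613, 0.1154] o=[0.6821, -0.8912, -0.5184] → [-0.2332, 0.1613, 0.5738, 0.7412, 0.6613, 0.1154]
V = J·q̇ = [0.4845, 0.3403, -0.3887, -0.3594, -0.6339, 1.0285]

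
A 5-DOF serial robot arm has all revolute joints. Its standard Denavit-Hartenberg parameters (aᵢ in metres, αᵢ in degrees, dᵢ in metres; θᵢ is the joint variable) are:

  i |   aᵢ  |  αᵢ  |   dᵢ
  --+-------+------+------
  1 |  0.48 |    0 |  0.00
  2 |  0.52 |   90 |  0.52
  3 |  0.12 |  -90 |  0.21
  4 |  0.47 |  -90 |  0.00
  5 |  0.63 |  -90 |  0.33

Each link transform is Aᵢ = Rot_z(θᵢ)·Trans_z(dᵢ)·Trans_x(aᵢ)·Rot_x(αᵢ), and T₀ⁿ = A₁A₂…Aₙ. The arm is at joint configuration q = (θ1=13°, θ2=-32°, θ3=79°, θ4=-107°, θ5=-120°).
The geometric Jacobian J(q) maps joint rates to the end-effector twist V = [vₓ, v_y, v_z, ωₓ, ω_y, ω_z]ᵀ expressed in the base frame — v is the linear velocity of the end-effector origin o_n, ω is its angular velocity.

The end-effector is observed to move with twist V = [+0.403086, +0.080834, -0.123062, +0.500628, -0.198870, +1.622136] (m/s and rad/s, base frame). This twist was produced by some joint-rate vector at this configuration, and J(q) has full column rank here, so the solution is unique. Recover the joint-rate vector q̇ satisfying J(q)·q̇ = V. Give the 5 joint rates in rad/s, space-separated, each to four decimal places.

0.9400 0.5500 -0.0460 -0.5030 0.2430

o_n = [0.3753, -0.3411, 1.0072]
J₁: ẑ×o_n = [0.3411, 0.3753, -0.0000], ω = ẑ
J2: z=[0.0000, 0.0000, 1.0000] o=[0.4677, 0.1080, 0.0000] → [0.4491, -0.0924, 0.0000, 0.0000, 0.0000, 1.0000]
J3: z=[-0.3256, -0.9455, 0.0000] o=[0.9594, -0.0613, 0.5200] → [-0.4607, 0.1586, -0.4611, -0.3256, -0.9455, 0.0000]
J4: z=[-0.9281, 0.3196, 0.1908] o=[0.9126, -0.2673, 0.6378] → [0.1321, 0.2403, 0.2402, -0.9281, 0.3196, 0.1908]
J5: z=[0.0773, -0.3358, 0.9387] o=[0.7415, -0.6838, 0.5029] → [-0.4910, -0.3828, -0.0965, 0.0773, -0.3358, 0.9387]
q̇ = J⁺·V = [0.9400, 0.5500, -0.0460, -0.5030, 0.2430]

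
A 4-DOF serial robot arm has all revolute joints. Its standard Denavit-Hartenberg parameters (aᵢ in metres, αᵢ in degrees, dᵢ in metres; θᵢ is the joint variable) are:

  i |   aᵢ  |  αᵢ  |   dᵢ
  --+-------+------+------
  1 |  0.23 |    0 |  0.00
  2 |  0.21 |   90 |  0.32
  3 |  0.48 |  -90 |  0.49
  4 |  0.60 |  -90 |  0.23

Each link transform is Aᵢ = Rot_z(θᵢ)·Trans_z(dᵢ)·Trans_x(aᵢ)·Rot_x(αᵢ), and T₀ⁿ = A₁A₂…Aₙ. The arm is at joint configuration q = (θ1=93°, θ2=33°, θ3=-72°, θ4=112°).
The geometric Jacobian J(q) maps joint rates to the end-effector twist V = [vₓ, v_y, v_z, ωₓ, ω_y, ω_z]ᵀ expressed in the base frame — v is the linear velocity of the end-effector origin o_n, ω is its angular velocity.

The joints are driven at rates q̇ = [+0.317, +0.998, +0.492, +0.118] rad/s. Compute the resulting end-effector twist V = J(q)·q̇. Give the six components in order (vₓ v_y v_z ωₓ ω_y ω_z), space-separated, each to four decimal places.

-0.5779 -0.3992 0.2089 0.3321 0.3800 1.3515

o_n = [-0.3641, 0.6014, 0.1483]
J₁: ẑ×o_n = [-0.6014, -0.3641, 0.0000], ω = ẑ
J2: z=[0.0000, 0.0000, 1.0000] o=[-0.0120, 0.2297, 0.0000] → [-0.3717, -0.3520, 0.0000, 0.0000, 0.0000, 1.0000]
J3: z=[0.8090, 0.5878, 0.0000] o=[-0.1355, 0.3996, 0.3200] → [-0.1009, 0.1389, 0.2976, 0.8090, 0.5878, 0.0000]
J4: z=[-0.5590, 0.7694, 0.3090] o=[0.1738, 0.8076, -0.1365] → [0.2829, -0.0070, 0.5291, -0.5590, 0.7694, 0.3090]
V = J·q̇ = [-0.5779, -0.3992, 0.2089, 0.3321, 0.3800, 1.3515]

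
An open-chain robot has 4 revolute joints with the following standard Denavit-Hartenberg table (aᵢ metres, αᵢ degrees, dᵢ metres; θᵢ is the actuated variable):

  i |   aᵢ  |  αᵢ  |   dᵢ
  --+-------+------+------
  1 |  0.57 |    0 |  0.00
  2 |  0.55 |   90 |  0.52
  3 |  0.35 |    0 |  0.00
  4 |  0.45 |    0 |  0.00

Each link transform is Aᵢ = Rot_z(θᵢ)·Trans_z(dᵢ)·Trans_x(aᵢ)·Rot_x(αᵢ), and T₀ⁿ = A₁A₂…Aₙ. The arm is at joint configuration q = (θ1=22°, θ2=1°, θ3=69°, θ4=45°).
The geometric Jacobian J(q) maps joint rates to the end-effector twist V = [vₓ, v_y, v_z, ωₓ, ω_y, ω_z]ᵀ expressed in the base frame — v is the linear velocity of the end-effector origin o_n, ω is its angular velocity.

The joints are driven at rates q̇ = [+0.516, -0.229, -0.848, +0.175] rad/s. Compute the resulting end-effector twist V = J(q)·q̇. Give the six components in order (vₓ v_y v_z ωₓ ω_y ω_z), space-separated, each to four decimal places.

0.3443 0.6192 0.0168 -0.2630 0.6195 0.2870

o_n = [0.9817, 0.4059, 1.2578]
J₁: ẑ×o_n = [-0.4059, 0.9817, 0.0000], ω = ẑ
J2: z=[0.0000, 0.0000, 1.0000] o=[0.5285, 0.2135, 0.0000] → [-0.1924, 0.4533, 0.0000, 0.0000, 0.0000, 1.0000]
J3: z=[0.3907, -0.9205, 0.0000] o=[1.0348, 0.4284, 0.5200] → [-0.6792, -0.2883, -0.0576, 0.3907, -0.9205, 0.0000]
J4: z=[0.3907, -0.9205, 0.0000] o=[1.1502, 0.4774, 0.8468] → [-0.3784, -0.1606, -0.1830, 0.3907, -0.9205, 0.0000]
V = J·q̇ = [0.3443, 0.6192, 0.0168, -0.2630, 0.6195, 0.2870]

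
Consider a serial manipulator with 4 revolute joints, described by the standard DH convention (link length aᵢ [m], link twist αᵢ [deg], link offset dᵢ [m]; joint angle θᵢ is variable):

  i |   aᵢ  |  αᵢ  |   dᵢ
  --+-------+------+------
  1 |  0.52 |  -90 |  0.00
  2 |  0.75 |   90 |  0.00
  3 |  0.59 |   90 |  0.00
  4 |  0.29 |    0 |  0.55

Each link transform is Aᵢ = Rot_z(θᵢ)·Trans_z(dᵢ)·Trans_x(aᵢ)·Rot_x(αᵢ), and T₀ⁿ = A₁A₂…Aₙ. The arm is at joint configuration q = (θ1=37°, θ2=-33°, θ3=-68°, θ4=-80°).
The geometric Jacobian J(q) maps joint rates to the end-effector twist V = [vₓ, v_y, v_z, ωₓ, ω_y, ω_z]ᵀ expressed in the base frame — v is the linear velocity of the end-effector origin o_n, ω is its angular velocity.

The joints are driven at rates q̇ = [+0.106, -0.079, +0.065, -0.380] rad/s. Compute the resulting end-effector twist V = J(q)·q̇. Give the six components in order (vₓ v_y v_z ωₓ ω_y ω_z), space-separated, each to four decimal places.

o_n = [1.3423, 0.0101, 0.0219]
J₁: ẑ×o_n = [-0.0101, 1.3423, 0.0000], ω = ẑ
J2: z=[-0.6018, 0.7986, 0.0000] o=[0.4153, 0.3129, 0.0000] → [0.0175, 0.0132, -0.5580, -0.6018, 0.7986, 0.0000]
J3: z=[-0.4350, -0.3278, 0.8387] o=[0.9176, 0.6915, 0.4085] → [0.6982, 0.1880, 0.4356, -0.4350, -0.3278, 0.8387]
J4: z=[-0.3956, -0.7671, -0.5050] o=[1.3949, 0.3662, 0.5289] → [0.2091, -0.1740, 0.1005, -0.3956, -0.7671, -0.5050]
V = J·q̇ = [-0.0365, 0.2196, 0.0342, 0.1696, 0.2071, 0.3524]

-0.0365 0.2196 0.0342 0.1696 0.2071 0.3524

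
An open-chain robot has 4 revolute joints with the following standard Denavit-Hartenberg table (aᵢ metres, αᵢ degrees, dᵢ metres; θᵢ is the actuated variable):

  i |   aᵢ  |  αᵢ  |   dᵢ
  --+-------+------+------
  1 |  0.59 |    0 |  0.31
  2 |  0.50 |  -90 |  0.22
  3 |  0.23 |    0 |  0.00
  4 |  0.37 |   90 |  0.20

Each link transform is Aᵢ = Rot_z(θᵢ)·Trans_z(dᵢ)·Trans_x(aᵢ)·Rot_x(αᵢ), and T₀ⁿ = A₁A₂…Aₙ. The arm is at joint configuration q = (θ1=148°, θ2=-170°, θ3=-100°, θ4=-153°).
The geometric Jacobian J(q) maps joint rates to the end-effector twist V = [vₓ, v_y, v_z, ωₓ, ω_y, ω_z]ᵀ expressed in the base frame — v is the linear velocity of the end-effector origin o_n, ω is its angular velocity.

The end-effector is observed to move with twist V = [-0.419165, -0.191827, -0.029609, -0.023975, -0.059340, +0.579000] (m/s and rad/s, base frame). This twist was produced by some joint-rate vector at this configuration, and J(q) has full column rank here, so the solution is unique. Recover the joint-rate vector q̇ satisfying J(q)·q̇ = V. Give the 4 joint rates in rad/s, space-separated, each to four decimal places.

o_n = [-0.0992, 0.3663, 0.4027]
J₁: ẑ×o_n = [-0.3663, -0.0992, 0.0000], ω = ẑ
J2: z=[0.0000, 0.0000, 1.0000] o=[-0.5003, 0.3127, 0.3100] → [-0.0536, 0.4012, 0.0000, 0.0000, 0.0000, 1.0000]
J3: z=[0.3746, 0.9272, 0.0000] o=[-0.0368, 0.1253, 0.5300] → [-0.1181, 0.0477, 0.1481, 0.3746, 0.9272, 0.0000]
J4: z=[0.3746, 0.9272, 0.0000] o=[-0.0738, 0.1403, 0.7565] → [-0.3281, 0.1325, 0.1082, 0.3746, 0.9272, 0.0000]
q̇ = J⁺·V = [0.9270, -0.3480, -0.5680, 0.5040]

0.9270 -0.3480 -0.5680 0.5040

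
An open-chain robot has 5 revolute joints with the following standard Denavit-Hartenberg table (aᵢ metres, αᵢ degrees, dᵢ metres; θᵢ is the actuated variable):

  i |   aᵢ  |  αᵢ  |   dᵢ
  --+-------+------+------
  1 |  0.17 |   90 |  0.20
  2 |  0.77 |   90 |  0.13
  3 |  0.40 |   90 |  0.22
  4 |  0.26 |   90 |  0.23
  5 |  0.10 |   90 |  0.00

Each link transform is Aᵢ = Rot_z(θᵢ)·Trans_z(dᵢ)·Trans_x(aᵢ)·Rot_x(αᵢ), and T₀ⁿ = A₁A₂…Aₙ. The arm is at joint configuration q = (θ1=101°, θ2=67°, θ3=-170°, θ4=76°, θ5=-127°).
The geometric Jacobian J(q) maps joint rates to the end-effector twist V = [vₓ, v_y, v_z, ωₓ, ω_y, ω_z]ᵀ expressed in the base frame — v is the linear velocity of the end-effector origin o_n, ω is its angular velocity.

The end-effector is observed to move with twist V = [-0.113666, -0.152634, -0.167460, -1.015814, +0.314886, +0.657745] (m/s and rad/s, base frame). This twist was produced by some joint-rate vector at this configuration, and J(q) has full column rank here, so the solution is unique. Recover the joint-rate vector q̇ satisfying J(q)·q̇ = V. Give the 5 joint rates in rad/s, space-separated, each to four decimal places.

0.1240 -0.0480 0.1240 -0.9950 -0.5390

o_n = [0.0686, 0.6950, 0.3166]
J₁: ẑ×o_n = [-0.6950, 0.0686, 0.0000], ω = ẑ
J2: z=[0.9816, 0.1908, 0.0000] o=[-0.0324, 0.1669, 0.2000] → [0.0223, -0.1145, 0.4991, 0.9816, 0.1908, 0.0000]
J3: z=[-0.1756, 0.9036, -0.3907] o=[0.0378, 0.4870, 0.9088] → [-0.4538, -0.1161, -0.0644, -0.1756, 0.9036, -0.3907]
J4: z=[0.9797, 0.1213, -0.1598] o=[-0.0397, 0.5215, 0.4602] → [0.0103, 0.1233, 0.1569, 0.9797, 0.1213, -0.1598]
J5: z=[-0.0517, -0.6173, -0.7851] o=[0.1352, 0.7515, 0.2679] → [-0.0744, 0.0548, -0.0382, -0.0517, -0.6173, -0.7851]
q̇ = J⁺·V = [0.1240, -0.0480, 0.1240, -0.9950, -0.5390]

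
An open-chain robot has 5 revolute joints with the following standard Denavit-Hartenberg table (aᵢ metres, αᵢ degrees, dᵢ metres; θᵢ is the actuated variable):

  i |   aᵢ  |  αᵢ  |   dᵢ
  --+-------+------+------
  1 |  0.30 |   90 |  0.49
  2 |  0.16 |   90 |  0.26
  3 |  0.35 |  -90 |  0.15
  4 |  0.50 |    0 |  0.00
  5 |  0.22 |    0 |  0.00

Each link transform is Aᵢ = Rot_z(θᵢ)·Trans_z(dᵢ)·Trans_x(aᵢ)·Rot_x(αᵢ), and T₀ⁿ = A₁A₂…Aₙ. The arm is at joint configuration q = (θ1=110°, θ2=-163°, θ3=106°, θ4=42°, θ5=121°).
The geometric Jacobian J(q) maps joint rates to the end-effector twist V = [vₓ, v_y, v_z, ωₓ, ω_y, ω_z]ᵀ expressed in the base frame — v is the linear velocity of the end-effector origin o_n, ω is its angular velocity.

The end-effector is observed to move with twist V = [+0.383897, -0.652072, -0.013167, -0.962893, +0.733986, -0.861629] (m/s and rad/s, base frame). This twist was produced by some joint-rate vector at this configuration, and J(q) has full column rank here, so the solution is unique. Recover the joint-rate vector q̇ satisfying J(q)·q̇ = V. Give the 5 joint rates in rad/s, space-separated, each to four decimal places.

o_n = [0.5848, 0.5901, 0.2464]
J₁: ẑ×o_n = [-0.5901, 0.5848, 0.0000], ω = ẑ
J2: z=[0.9397, 0.3420, 0.0000] o=[-0.1026, 0.2819, 0.4900] → [-0.0833, 0.2289, 0.0545, 0.9397, 0.3420, 0.0000]
J3: z=[0.1000, -0.2747, 0.9563] o=[0.1940, 0.2271, 0.4432] → [-0.2931, 0.3934, 0.1437, 0.1000, -0.2747, 0.9563]
J4: z=[-0.5734, 0.7695, 0.2810] o=[0.4936, 0.3876, 0.6149] → [-0.3405, -0.1857, -0.1863, -0.5734, 0.7695, 0.2810]
J5: z=[-0.5734, 0.7695, 0.2810] o=[0.7623, 0.6937, 0.3249] → [-0.0313, -0.0949, 0.1960, -0.5734, 0.7695, 0.2810]
q̇ = J⁺·V = [-0.1620, -0.4330, -0.9670, 0.0200, 0.7810]

-0.1620 -0.4330 -0.9670 0.0200 0.7810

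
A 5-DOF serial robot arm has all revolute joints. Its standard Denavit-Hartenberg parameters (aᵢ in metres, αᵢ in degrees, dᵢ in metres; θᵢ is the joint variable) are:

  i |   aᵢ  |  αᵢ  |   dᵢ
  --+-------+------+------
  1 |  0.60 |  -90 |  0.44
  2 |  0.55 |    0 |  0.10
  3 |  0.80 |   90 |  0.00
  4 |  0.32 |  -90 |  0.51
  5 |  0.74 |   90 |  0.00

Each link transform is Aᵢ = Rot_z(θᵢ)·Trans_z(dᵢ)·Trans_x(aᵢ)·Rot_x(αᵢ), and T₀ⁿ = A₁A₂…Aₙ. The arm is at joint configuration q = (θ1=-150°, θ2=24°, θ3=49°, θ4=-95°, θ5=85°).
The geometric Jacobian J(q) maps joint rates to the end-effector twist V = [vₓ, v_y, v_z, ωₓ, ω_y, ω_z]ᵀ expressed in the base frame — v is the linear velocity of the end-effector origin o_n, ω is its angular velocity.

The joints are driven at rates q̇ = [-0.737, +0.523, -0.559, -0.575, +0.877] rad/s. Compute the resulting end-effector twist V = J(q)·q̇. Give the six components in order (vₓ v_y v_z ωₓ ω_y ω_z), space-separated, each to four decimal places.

o_n = [-1.1022, -0.3095, -0.5831]
J₁: ẑ×o_n = [0.3095, -1.1022, 0.0000], ω = ẑ
J2: z=[0.5000, -0.8660, 0.0000] o=[-0.5196, -0.3000, 0.4400] → [0.8861, 0.5116, -0.5093, 0.5000, -0.8660, 0.0000]
J3: z=[0.5000, -0.8660, 0.0000] o=[-0.9047, -0.6378, 0.2163] → [0.6923, 0.3997, -0.0068, 0.5000, -0.8660, 0.0000]
J4: z=[-0.8282, -0.4782, 0.2924] o=[-1.1073, -0.7548, -0.5487] → [-0.1137, -0.0270, -0.3663, -0.8282, -0.4782, 0.2924]
J5: z=[-0.2958, -0.0702, -0.9527] o=[-1.6820, -0.7185, -0.3730] → [0.4043, -0.6145, -0.0803, -0.2958, -0.0702, -0.9527]
V = J·q̇ = [0.2683, 0.3330, -0.1223, 0.1988, 0.2446, -1.7406]

0.2683 0.3330 -0.1223 0.1988 0.2446 -1.7406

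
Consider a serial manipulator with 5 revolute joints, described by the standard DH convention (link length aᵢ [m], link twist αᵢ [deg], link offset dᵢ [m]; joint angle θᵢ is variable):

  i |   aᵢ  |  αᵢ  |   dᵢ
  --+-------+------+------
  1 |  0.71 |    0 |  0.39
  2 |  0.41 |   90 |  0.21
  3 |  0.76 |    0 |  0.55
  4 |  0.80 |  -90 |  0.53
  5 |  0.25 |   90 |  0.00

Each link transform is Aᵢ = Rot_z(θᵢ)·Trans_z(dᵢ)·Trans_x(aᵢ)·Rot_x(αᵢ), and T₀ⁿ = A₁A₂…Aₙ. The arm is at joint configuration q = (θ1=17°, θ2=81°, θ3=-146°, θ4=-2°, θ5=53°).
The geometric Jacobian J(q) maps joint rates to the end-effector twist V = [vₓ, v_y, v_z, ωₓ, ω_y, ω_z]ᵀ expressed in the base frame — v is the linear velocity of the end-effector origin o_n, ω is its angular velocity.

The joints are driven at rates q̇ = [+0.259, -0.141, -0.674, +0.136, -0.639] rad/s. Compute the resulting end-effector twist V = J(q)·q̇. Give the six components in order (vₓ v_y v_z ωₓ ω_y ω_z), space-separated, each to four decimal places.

0.2395 -0.3502 0.7907 -0.4856 -0.4102 0.6599

o_n = [1.6936, -0.6860, -0.3287]
J₁: ẑ×o_n = [0.6860, 1.6936, -0.0000], ω = ẑ
J2: z=[0.0000, 0.0000, 1.0000] o=[0.6790, 0.2076, 0.3900] → [0.8936, 1.0146, -0.0000, 0.0000, 0.0000, 1.0000]
J3: z=[0.9903, 0.1392, 0.0000] o=[0.6219, 0.6136, 0.6000] → [-0.1292, 0.9196, -1.4361, 0.9903, 0.1392, 0.0000]
J4: z=[0.9903, 0.1392, 0.0000] o=[1.2543, 0.0662, 0.1750] → [-0.0701, 0.4988, -0.8060, 0.9903, 0.1392, 0.0000]
J5: z=[-0.0738, 0.5248, -0.8480] o=[1.8735, -0.5319, -0.2489] → [-0.1726, 0.1467, 0.1058, -0.0738, 0.5248, -0.8480]
V = J·q̇ = [0.2395, -0.3502, 0.7907, -0.4856, -0.4102, 0.6599]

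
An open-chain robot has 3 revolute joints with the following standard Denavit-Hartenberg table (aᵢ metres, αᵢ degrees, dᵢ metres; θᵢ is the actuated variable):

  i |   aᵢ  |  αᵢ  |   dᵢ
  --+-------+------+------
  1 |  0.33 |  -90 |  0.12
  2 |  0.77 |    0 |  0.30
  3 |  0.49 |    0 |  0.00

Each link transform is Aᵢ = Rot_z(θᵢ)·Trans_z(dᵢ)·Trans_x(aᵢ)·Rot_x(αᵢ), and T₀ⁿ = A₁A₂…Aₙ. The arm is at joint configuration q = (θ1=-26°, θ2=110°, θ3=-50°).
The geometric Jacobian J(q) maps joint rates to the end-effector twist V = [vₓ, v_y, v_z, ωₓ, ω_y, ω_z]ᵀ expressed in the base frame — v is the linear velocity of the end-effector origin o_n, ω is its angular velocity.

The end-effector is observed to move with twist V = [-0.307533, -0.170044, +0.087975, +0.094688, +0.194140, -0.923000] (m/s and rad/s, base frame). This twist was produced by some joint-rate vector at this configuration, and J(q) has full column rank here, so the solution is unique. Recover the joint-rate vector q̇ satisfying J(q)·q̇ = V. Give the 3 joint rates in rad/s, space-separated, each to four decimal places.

o_n = [0.4116, 0.1330, -1.0279]
J₁: ẑ×o_n = [-0.1330, 0.4116, 0.0000], ω = ẑ
J2: z=[0.4384, 0.8988, 0.0000] o=[0.2966, -0.1447, 0.1200] → [-1.0317, 0.5032, 0.0184, 0.4384, 0.8988, 0.0000]
J3: z=[0.4384, 0.8988, 0.0000] o=[0.1914, 0.2404, -0.6036] → [-0.3814, 0.1860, -0.2450, 0.4384, 0.8988, 0.0000]
q̇ = J⁺·V = [-0.9230, 0.5350, -0.3190]

-0.9230 0.5350 -0.3190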